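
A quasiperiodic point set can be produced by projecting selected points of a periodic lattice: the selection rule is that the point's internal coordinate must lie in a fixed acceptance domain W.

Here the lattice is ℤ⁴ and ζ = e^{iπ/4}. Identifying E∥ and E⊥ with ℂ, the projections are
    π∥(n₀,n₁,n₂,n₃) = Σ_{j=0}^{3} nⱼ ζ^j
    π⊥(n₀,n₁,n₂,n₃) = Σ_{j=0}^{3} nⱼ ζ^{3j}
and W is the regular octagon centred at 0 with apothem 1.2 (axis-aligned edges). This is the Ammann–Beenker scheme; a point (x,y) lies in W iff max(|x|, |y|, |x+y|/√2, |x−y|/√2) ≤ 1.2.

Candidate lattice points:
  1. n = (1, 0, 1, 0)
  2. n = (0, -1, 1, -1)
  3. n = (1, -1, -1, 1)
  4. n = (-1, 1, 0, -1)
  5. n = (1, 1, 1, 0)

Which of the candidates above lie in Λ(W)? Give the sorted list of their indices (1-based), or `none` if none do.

5

Internal map: ζ^{3j} for j=0..3 gives (1,0), (−√2/2,√2/2), (0,−1), (√2/2,√2/2).
#1 (1, 0, 1, 0): internal (1.0000, -1.0000); octagon support 1.4142 vs apothem 1.2 → ∉ W
#2 (0, -1, 1, -1): internal (0.0000, -2.4142); octagon support 2.4142 vs apothem 1.2 → ∉ W
#3 (1, -1, -1, 1): internal (2.4142, 1.0000); octagon support 2.4142 vs apothem 1.2 → ∉ W
#4 (-1, 1, 0, -1): internal (-2.4142, 0.0000); octagon support 2.4142 vs apothem 1.2 → ∉ W
#5 (1, 1, 1, 0): internal (0.2929, -0.2929); octagon support 0.4142 vs apothem 1.2 → ∈ W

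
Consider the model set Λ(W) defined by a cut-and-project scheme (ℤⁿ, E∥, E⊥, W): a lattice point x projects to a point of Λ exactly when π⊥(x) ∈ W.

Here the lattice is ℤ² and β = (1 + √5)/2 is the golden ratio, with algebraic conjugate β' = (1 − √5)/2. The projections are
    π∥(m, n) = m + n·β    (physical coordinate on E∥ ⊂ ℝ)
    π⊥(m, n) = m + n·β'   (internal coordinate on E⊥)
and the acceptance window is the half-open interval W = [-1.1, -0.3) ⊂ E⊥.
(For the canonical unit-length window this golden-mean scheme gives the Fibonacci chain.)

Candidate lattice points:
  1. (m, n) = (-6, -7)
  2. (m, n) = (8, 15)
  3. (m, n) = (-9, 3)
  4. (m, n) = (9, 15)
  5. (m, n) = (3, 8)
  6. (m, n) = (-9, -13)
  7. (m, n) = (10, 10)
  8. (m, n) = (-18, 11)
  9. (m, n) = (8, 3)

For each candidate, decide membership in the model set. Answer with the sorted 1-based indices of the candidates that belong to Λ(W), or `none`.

6

Numerically β ≈ 1.61803 and β' = −1/β ≈ -0.61803.
#1 (-6,-7): internal coord -6 + (-7)·β' = -1.67376; -1.67376 ∉ [-1.1, -0.3) → out
#2 (8,15): internal coord 8 + (15)·β' = -1.27051; -1.27051 ∉ [-1.1, -0.3) → out
#3 (-9,3): internal coord -9 + (3)·β' = -10.85410; -10.85410 ∉ [-1.1, -0.3) → out
#4 (9,15): internal coord 9 + (15)·β' = -0.27051; -0.27051 ∉ [-1.1, -0.3) → out
#5 (3,8): internal coord 3 + (8)·β' = -1.94427; -1.94427 ∉ [-1.1, -0.3) → out
#6 (-9,-13): internal coord -9 + (-13)·β' = -0.96556; -0.96556 ∈ [-1.1, -0.3) → IN Λ
#7 (10,10): internal coord 10 + (10)·β' = +3.81966; +3.81966 ∉ [-1.1, -0.3) → out
#8 (-18,11): internal coord -18 + (11)·β' = -24.79837; -24.79837 ∉ [-1.1, -0.3) → out
#9 (8,3): internal coord 8 + (3)·β' = +6.14590; +6.14590 ∉ [-1.1, -0.3) → out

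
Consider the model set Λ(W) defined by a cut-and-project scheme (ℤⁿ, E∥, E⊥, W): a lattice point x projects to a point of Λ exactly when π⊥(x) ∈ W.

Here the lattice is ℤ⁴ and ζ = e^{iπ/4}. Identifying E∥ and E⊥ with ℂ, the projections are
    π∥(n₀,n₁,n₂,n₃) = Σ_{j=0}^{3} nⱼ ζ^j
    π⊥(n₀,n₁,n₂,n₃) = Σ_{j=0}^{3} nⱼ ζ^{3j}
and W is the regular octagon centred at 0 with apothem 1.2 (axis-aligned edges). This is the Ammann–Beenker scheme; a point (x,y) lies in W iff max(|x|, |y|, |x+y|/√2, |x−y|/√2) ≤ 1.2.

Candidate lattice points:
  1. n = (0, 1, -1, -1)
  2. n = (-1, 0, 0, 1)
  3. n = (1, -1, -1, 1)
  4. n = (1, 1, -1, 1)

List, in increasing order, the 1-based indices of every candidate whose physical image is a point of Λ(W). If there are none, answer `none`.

Internal map: ζ^{3j} for j=0..3 gives (1,0), (−√2/2,√2/2), (0,−1), (√2/2,√2/2).
#1 (0, 1, -1, -1): internal (-1.4142, 1.0000); octagon support 1.7071 vs apothem 1.2 → ∉ W
#2 (-1, 0, 0, 1): internal (-0.2929, 0.7071); octagon support 0.7071 vs apothem 1.2 → ∈ W
#3 (1, -1, -1, 1): internal (2.4142, 1.0000); octagon support 2.4142 vs apothem 1.2 → ∉ W
#4 (1, 1, -1, 1): internal (1.0000, 2.4142); octagon support 2.4142 vs apothem 1.2 → ∉ W

2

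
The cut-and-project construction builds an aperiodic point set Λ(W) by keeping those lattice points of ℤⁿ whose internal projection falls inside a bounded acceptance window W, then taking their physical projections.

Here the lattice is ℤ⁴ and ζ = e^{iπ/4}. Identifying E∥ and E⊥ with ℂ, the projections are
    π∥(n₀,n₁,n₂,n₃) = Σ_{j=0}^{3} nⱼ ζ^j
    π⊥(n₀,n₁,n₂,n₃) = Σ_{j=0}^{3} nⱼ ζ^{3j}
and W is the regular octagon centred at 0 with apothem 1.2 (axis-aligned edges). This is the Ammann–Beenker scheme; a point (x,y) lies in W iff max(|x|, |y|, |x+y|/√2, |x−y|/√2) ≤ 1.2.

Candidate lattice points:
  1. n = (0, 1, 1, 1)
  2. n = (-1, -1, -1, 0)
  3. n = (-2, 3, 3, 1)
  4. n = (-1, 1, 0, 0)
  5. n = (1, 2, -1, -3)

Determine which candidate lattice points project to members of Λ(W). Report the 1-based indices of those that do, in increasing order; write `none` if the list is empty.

With ζ = e^{iπ/4} the internal vectors are ζ^0,ζ^3,ζ^6,ζ^9.
#1 (0, 1, 1, 1): internal (0.0000, 0.4142); octagon support 0.4142 vs apothem 1.2 → ∈ W
#2 (-1, -1, -1, 0): internal (-0.2929, 0.2929); octagon support 0.4142 vs apothem 1.2 → ∈ W
#3 (-2, 3, 3, 1): internal (-3.4142, -0.1716); octagon support 3.4142 vs apothem 1.2 → ∉ W
#4 (-1, 1, 0, 0): internal (-1.7071, 0.7071); octagon support 1.7071 vs apothem 1.2 → ∉ W
#5 (1, 2, -1, -3): internal (-2.5355, 0.2929); octagon support 2.5355 vs apothem 1.2 → ∉ W

1, 2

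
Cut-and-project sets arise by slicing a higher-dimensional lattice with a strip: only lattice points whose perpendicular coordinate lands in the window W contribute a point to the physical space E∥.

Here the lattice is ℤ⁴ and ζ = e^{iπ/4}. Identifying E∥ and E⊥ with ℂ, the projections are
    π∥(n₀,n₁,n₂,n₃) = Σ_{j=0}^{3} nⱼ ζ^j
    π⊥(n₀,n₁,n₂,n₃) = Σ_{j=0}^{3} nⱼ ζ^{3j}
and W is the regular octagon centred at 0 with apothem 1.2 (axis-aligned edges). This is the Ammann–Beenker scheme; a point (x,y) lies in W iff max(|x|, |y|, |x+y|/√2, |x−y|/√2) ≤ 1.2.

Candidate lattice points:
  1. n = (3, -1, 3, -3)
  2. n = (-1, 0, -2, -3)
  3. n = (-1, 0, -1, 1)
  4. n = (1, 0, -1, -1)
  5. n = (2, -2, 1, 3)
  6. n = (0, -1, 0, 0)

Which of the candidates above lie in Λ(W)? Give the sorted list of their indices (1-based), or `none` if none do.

4, 6

Internal map: ζ^{3j} for j=0..3 gives (1,0), (−√2/2,√2/2), (0,−1), (√2/2,√2/2).
#1 (3, -1, 3, -3): internal (1.5858, -5.8284); octagon support 5.8284 vs apothem 1.2 → ∉ W
#2 (-1, 0, -2, -3): internal (-3.1213, -0.1213); octagon support 3.1213 vs apothem 1.2 → ∉ W
#3 (-1, 0, -1, 1): internal (-0.2929, 1.7071); octagon support 1.7071 vs apothem 1.2 → ∉ W
#4 (1, 0, -1, -1): internal (0.2929, 0.2929); octagon support 0.4142 vs apothem 1.2 → ∈ W
#5 (2, -2, 1, 3): internal (5.5355, -0.2929); octagon support 5.5355 vs apothem 1.2 → ∉ W
#6 (0, -1, 0, 0): internal (0.7071, -0.7071); octagon support 1.0000 vs apothem 1.2 → ∈ W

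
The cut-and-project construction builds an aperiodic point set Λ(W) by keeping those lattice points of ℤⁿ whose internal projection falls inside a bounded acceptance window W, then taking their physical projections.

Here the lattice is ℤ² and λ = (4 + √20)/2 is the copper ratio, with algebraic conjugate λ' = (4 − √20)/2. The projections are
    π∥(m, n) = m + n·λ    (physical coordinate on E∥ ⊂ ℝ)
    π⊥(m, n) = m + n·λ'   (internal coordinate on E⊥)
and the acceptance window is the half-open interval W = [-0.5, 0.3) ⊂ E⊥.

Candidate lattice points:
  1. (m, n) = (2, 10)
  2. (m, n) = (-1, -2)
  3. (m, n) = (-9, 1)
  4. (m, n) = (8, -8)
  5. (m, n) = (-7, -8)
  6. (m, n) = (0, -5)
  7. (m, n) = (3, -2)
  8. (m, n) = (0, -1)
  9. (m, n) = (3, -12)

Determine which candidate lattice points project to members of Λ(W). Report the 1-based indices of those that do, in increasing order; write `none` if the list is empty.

Numerically λ ≈ 4.2361 and λ' = −1/λ ≈ -0.2361.
#1 (2,10): internal coord 2 + (10)·λ' = -0.3607; -0.3607 ∈ [-0.5, 0.3) → IN Λ
#2 (-1,-2): internal coord -1 + (-2)·λ' = -0.5279; -0.5279 ∉ [-0.5, 0.3) → out
#3 (-9,1): internal coord -9 + (1)·λ' = -9.2361; -9.2361 ∉ [-0.5, 0.3) → out
#4 (8,-8): internal coord 8 + (-8)·λ' = +9.8885; +9.8885 ∉ [-0.5, 0.3) → out
#5 (-7,-8): internal coord -7 + (-8)·λ' = -5.1115; -5.1115 ∉ [-0.5, 0.3) → out
#6 (0,-5): internal coord 0 + (-5)·λ' = +1.1803; +1.1803 ∉ [-0.5, 0.3) → out
#7 (3,-2): internal coord 3 + (-2)·λ' = +3.4721; +3.4721 ∉ [-0.5, 0.3) → out
#8 (0,-1): internal coord 0 + (-1)·λ' = +0.2361; +0.2361 ∈ [-0.5, 0.3) → IN Λ
#9 (3,-12): internal coord 3 + (-12)·λ' = +5.8328; +5.8328 ∉ [-0.5, 0.3) → out

1, 8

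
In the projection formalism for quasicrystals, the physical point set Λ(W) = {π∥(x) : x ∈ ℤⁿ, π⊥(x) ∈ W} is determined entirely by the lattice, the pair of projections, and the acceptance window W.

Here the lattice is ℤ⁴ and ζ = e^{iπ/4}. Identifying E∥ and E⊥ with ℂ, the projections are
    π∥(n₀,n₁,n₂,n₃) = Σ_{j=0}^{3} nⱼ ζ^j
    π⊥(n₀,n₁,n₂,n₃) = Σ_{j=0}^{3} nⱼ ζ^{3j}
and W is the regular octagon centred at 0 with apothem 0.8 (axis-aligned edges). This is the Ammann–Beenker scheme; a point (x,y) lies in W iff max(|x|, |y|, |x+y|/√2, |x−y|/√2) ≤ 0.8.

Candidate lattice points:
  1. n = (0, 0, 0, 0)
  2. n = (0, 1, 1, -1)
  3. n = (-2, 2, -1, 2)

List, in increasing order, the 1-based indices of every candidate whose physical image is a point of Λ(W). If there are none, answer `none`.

Internal map: ζ^{3j} for j=0..3 gives (1,0), (−√2/2,√2/2), (0,−1), (√2/2,√2/2).
candidate 1: n = (0, 0, 0, 0) → π⊥ ≈ (+0.0000, +0.0000); max(|x|,|y|,|x±y|/√2) = 0.0000 ≤ 0.8 ⇒ ∈ W
candidate 2: n = (0, 1, 1, -1) → π⊥ ≈ (-1.4142, -1.0000); max(|x|,|y|,|x±y|/√2) = 1.7071 > 0.8 ⇒ ∉ W
candidate 3: n = (-2, 2, -1, 2) → π⊥ ≈ (-2.0000, +3.8284); max(|x|,|y|,|x±y|/√2) = 4.1213 > 0.8 ⇒ ∉ W

1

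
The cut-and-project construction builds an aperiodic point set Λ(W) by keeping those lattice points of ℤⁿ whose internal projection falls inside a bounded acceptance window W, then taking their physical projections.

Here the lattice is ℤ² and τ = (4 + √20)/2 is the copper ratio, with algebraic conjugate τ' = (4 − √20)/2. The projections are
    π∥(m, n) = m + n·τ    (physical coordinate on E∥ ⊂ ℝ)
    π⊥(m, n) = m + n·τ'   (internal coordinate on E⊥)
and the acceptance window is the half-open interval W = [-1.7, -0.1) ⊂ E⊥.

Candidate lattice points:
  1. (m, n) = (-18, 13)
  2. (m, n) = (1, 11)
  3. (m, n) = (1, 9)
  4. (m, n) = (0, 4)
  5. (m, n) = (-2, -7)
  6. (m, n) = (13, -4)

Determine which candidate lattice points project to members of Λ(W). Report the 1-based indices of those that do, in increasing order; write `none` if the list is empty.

τ' = (4−√20)/2 ≈ -0.23607.
[1] lift (-18,13): star map gives -21.06888; window check -1.7 ≤ -21.06888 < -0.1 is false → out
[2] lift (1,11): star map gives -1.59675; window check -1.7 ≤ -1.59675 < -0.1 is true → IN Λ
[3] lift (1,9): star map gives -1.12461; window check -1.7 ≤ -1.12461 < -0.1 is true → IN Λ
[4] lift (0,4): star map gives -0.94427; window check -1.7 ≤ -0.94427 < -0.1 is true → IN Λ
[5] lift (-2,-7): star map gives -0.34752; window check -1.7 ≤ -0.34752 < -0.1 is true → IN Λ
[6] lift (13,-4): star map gives 13.94427; window check -1.7 ≤ 13.94427 < -0.1 is false → out

2, 3, 4, 5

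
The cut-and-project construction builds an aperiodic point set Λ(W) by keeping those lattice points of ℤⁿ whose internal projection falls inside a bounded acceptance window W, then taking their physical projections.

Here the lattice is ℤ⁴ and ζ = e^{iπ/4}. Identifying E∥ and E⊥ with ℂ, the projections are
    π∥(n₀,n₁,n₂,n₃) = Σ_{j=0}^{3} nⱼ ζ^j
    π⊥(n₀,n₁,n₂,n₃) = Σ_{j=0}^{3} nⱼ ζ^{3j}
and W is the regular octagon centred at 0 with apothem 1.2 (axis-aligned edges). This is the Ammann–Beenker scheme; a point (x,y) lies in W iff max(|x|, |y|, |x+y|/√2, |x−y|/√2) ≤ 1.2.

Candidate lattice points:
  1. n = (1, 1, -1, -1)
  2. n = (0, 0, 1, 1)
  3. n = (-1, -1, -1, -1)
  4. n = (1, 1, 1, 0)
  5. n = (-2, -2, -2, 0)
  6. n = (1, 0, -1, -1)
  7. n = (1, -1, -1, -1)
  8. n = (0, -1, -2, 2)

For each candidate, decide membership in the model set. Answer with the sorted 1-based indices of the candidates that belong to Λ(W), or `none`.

1, 2, 3, 4, 5, 6, 7

Internal map: ζ^{3j} for j=0..3 gives (1,0), (−√2/2,√2/2), (0,−1), (√2/2,√2/2).
candidate 1: n = (1, 1, -1, -1) → π⊥ ≈ (-0.414214, +1.000000); max(|x|,|y|,|x±y|/√2) = 1.000000 ≤ 1.2 ⇒ ∈ W
candidate 2: n = (0, 0, 1, 1) → π⊥ ≈ (+0.707107, -0.292893); max(|x|,|y|,|x±y|/√2) = 0.707107 ≤ 1.2 ⇒ ∈ W
candidate 3: n = (-1, -1, -1, -1) → π⊥ ≈ (-1.000000, -0.414214); max(|x|,|y|,|x±y|/√2) = 1.000000 ≤ 1.2 ⇒ ∈ W
candidate 4: n = (1, 1, 1, 0) → π⊥ ≈ (+0.292893, -0.292893); max(|x|,|y|,|x±y|/√2) = 0.414214 ≤ 1.2 ⇒ ∈ W
candidate 5: n = (-2, -2, -2, 0) → π⊥ ≈ (-0.585786, +0.585786); max(|x|,|y|,|x±y|/√2) = 0.828427 ≤ 1.2 ⇒ ∈ W
candidate 6: n = (1, 0, -1, -1) → π⊥ ≈ (+0.292893, +0.292893); max(|x|,|y|,|x±y|/√2) = 0.414214 ≤ 1.2 ⇒ ∈ W
candidate 7: n = (1, -1, -1, -1) → π⊥ ≈ (+1.000000, -0.414214); max(|x|,|y|,|x±y|/√2) = 1.000000 ≤ 1.2 ⇒ ∈ W
candidate 8: n = (0, -1, -2, 2) → π⊥ ≈ (+2.121320, +2.707107); max(|x|,|y|,|x±y|/√2) = 3.414214 > 1.2 ⇒ ∉ W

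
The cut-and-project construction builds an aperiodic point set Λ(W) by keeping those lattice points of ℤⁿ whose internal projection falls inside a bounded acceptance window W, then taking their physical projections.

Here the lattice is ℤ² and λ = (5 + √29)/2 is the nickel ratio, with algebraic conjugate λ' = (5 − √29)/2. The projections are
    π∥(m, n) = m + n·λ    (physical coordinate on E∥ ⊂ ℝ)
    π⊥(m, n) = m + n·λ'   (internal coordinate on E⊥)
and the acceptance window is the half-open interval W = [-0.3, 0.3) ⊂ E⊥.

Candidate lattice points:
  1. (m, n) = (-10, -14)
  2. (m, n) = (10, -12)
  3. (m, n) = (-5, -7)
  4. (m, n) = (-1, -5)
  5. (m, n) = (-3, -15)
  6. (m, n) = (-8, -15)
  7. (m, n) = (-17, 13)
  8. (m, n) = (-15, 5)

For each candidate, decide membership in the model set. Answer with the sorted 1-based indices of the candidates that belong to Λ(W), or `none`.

4, 5

λ' = (5−√29)/2 ≈ -0.192582.
#1 (-10,-14): internal coord -10 + (-14)·λ' = -7.303846; -7.303846 ∉ [-0.3, 0.3) → out
#2 (10,-12): internal coord 10 + (-12)·λ' = +12.310989; +12.310989 ∉ [-0.3, 0.3) → out
#3 (-5,-7): internal coord -5 + (-7)·λ' = -3.651923; -3.651923 ∉ [-0.3, 0.3) → out
#4 (-1,-5): internal coord -1 + (-5)·λ' = -0.037088; -0.037088 ∈ [-0.3, 0.3) → IN Λ
#5 (-3,-15): internal coord -3 + (-15)·λ' = -0.111264; -0.111264 ∈ [-0.3, 0.3) → IN Λ
#6 (-8,-15): internal coord -8 + (-15)·λ' = -5.111264; -5.111264 ∉ [-0.3, 0.3) → out
#7 (-17,13): internal coord -17 + (13)·λ' = -19.503571; -19.503571 ∉ [-0.3, 0.3) → out
#8 (-15,5): internal coord -15 + (5)·λ' = -15.962912; -15.962912 ∉ [-0.3, 0.3) → out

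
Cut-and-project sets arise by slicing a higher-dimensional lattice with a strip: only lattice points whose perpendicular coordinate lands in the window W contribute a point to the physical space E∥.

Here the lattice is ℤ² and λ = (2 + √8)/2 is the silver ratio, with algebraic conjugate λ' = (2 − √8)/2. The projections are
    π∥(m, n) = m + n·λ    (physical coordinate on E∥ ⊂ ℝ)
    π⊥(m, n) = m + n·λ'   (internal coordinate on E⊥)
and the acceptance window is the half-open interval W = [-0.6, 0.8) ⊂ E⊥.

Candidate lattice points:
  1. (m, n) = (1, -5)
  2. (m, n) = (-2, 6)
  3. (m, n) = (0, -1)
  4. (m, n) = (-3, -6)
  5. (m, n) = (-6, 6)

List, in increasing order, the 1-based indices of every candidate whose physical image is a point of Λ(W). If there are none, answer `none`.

3, 4

Numerically λ ≈ 2.41421 and λ' = −1/λ ≈ -0.41421.
candidate 1: (m,n)=(1,-5) → π∥ = 1-5·λ ≈ -11.07107, π⊥ = 1-5·λ' ≈ 3.07107 ∉ [-0.6, 0.8) ⇒ out
candidate 2: (m,n)=(-2,6) → π∥ = -2+6·λ ≈ 12.48528, π⊥ = -2+6·λ' ≈ -4.48528 ∉ [-0.6, 0.8) ⇒ out
candidate 3: (m,n)=(0,-1) → π∥ = 0-1·λ ≈ -2.41421, π⊥ = 0-1·λ' ≈ 0.41421 ∈ [-0.6, 0.8) ⇒ IN Λ
candidate 4: (m,n)=(-3,-6) → π∥ = -3-6·λ ≈ -17.48528, π⊥ = -3-6·λ' ≈ -0.51472 ∈ [-0.6, 0.8) ⇒ IN Λ
candidate 5: (m,n)=(-6,6) → π∥ = -6+6·λ ≈ 8.48528, π⊥ = -6+6·λ' ≈ -8.48528 ∉ [-0.6, 0.8) ⇒ out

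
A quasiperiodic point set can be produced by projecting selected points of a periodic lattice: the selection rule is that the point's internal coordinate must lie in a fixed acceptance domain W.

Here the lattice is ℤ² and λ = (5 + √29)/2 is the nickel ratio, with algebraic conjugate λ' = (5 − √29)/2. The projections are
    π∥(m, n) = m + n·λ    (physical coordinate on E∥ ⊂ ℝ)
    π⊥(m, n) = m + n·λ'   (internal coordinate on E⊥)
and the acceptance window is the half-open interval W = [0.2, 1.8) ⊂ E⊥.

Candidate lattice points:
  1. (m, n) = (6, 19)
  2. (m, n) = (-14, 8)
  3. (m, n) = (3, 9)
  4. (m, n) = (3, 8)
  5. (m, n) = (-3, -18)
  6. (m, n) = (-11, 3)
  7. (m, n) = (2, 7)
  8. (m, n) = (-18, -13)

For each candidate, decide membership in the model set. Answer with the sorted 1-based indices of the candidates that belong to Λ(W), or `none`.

λ' = (5−√29)/2 ≈ -0.19258.
candidate 1: (m,n)=(6,19) → π∥ = 6+19·λ ≈ 104.65907, π⊥ = 6+19·λ' ≈ 2.34093 ∉ [0.2, 1.8) ⇒ out
candidate 2: (m,n)=(-14,8) → π∥ = -14+8·λ ≈ 27.54066, π⊥ = -14+8·λ' ≈ -15.54066 ∉ [0.2, 1.8) ⇒ out
candidate 3: (m,n)=(3,9) → π∥ = 3+9·λ ≈ 49.73324, π⊥ = 3+9·λ' ≈ 1.26676 ∈ [0.2, 1.8) ⇒ IN Λ
candidate 4: (m,n)=(3,8) → π∥ = 3+8·λ ≈ 44.54066, π⊥ = 3+8·λ' ≈ 1.45934 ∈ [0.2, 1.8) ⇒ IN Λ
candidate 5: (m,n)=(-3,-18) → π∥ = -3-18·λ ≈ -96.46648, π⊥ = -3-18·λ' ≈ 0.46648 ∈ [0.2, 1.8) ⇒ IN Λ
candidate 6: (m,n)=(-11,3) → π∥ = -11+3·λ ≈ 4.57775, π⊥ = -11+3·λ' ≈ -11.57775 ∉ [0.2, 1.8) ⇒ out
candidate 7: (m,n)=(2,7) → π∥ = 2+7·λ ≈ 38.34808, π⊥ = 2+7·λ' ≈ 0.65192 ∈ [0.2, 1.8) ⇒ IN Λ
candidate 8: (m,n)=(-18,-13) → π∥ = -18-13·λ ≈ -85.50357, π⊥ = -18-13·λ' ≈ -15.49643 ∉ [0.2, 1.8) ⇒ out

3, 4, 5, 7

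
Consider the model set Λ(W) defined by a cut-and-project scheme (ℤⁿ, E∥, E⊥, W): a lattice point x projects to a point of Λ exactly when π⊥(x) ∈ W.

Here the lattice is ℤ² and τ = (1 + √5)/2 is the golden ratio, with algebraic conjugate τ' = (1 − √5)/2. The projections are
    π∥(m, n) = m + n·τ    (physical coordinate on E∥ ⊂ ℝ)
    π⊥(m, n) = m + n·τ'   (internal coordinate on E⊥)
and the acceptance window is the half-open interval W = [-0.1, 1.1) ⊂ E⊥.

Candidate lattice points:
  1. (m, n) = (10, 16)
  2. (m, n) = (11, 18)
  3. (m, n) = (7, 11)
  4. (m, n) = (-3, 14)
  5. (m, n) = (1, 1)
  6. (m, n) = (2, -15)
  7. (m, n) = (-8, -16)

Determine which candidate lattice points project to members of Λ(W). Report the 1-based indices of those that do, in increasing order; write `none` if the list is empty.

1, 3, 5

τ' = (1−√5)/2 ≈ -0.61803.
candidate 1: (m,n)=(10,16) → π∥ = 10+16·τ ≈ 35.88854, π⊥ = 10+16·τ' ≈ 0.11146 ∈ [-0.1, 1.1) ⇒ IN Λ
candidate 2: (m,n)=(11,18) → π∥ = 11+18·τ ≈ 40.12461, π⊥ = 11+18·τ' ≈ -0.12461 ∉ [-0.1, 1.1) ⇒ out
candidate 3: (m,n)=(7,11) → π∥ = 7+11·τ ≈ 24.79837, π⊥ = 7+11·τ' ≈ 0.20163 ∈ [-0.1, 1.1) ⇒ IN Λ
candidate 4: (m,n)=(-3,14) → π∥ = -3+14·τ ≈ 19.65248, π⊥ = -3+14·τ' ≈ -11.65248 ∉ [-0.1, 1.1) ⇒ out
candidate 5: (m,n)=(1,1) → π∥ = 1+1·τ ≈ 2.61803, π⊥ = 1+1·τ' ≈ 0.38197 ∈ [-0.1, 1.1) ⇒ IN Λ
candidate 6: (m,n)=(2,-15) → π∥ = 2-15·τ ≈ -22.27051, π⊥ = 2-15·τ' ≈ 11.27051 ∉ [-0.1, 1.1) ⇒ out
candidate 7: (m,n)=(-8,-16) → π∥ = -8-16·τ ≈ -33.88854, π⊥ = -8-16·τ' ≈ 1.88854 ∉ [-0.1, 1.1) ⇒ out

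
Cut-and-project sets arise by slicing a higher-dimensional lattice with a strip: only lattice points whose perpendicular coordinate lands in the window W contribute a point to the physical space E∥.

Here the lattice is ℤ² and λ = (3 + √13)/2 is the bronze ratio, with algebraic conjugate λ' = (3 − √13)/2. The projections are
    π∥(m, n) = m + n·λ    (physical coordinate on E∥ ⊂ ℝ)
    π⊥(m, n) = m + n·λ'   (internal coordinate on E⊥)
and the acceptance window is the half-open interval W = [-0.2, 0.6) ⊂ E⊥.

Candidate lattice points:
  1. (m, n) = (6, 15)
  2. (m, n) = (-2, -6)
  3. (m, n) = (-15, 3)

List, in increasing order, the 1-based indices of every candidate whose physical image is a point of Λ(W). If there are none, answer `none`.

2

λ' = (3−√13)/2 ≈ -0.302776.
candidate 1: (m,n)=(6,15) → π∥ = 6+15·λ ≈ 55.541635, π⊥ = 6+15·λ' ≈ 1.458365 ∉ [-0.2, 0.6) ⇒ out
candidate 2: (m,n)=(-2,-6) → π∥ = -2-6·λ ≈ -21.816654, π⊥ = -2-6·λ' ≈ -0.183346 ∈ [-0.2, 0.6) ⇒ IN Λ
candidate 3: (m,n)=(-15,3) → π∥ = -15+3·λ ≈ -5.091673, π⊥ = -15+3·λ' ≈ -15.908327 ∉ [-0.2, 0.6) ⇒ out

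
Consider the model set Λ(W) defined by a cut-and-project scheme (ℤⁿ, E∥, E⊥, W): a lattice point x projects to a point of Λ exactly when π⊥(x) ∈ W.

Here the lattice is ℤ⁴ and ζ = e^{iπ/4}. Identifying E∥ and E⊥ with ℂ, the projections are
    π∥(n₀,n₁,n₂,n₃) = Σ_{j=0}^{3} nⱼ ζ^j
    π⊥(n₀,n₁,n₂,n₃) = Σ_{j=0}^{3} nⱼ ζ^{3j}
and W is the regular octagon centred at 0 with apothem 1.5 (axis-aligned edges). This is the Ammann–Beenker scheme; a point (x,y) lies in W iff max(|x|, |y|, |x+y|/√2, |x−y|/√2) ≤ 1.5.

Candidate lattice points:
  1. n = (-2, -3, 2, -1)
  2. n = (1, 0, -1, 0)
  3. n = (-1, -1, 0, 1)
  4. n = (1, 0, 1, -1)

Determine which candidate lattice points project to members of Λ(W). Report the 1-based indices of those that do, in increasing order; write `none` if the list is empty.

2, 3

Internal map: ζ^{3j} for j=0..3 gives (1,0), (−√2/2,√2/2), (0,−1), (√2/2,√2/2).
#1 (-2, -3, 2, -1): internal (-0.58579, -4.82843); octagon support 4.82843 vs apothem 1.5 → ∉ W
#2 (1, 0, -1, 0): internal (1.00000, 1.00000); octagon support 1.41421 vs apothem 1.5 → ∈ W
#3 (-1, -1, 0, 1): internal (0.41421, 0.00000); octagon support 0.41421 vs apothem 1.5 → ∈ W
#4 (1, 0, 1, -1): internal (0.29289, -1.70711); octagon support 1.70711 vs apothem 1.5 → ∉ W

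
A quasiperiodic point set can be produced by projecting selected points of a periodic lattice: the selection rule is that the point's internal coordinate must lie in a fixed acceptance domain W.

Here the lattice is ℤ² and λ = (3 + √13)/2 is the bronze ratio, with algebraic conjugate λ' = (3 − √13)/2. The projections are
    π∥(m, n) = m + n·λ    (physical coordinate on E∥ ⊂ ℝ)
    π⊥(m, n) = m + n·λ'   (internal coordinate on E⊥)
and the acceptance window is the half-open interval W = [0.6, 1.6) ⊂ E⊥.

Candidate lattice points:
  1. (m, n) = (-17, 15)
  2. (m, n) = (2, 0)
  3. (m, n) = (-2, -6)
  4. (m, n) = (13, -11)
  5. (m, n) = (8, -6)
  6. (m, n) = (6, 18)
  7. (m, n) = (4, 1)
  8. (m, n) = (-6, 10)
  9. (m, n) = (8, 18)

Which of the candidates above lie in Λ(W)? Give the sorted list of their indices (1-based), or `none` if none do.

λ' = (3−√13)/2 ≈ -0.3028.
#1 (-17,15): internal coord -17 + (15)·λ' = -21.5416; -21.5416 ∉ [0.6, 1.6) → out
#2 (2,0): internal coord 2 + (0)·λ' = +2.0000; +2.0000 ∉ [0.6, 1.6) → out
#3 (-2,-6): internal coord -2 + (-6)·λ' = -0.1833; -0.1833 ∉ [0.6, 1.6) → out
#4 (13,-11): internal coord 13 + (-11)·λ' = +16.3305; +16.3305 ∉ [0.6, 1.6) → out
#5 (8,-6): internal coord 8 + (-6)·λ' = +9.8167; +9.8167 ∉ [0.6, 1.6) → out
#6 (6,18): internal coord 6 + (18)·λ' = +0.5500; +0.5500 ∉ [0.6, 1.6) → out
#7 (4,1): internal coord 4 + (1)·λ' = +3.6972; +3.6972 ∉ [0.6, 1.6) → out
#8 (-6,10): internal coord -6 + (10)·λ' = -9.0278; -9.0278 ∉ [0.6, 1.6) → out
#9 (8,18): internal coord 8 + (18)·λ' = +2.5500; +2.5500 ∉ [0.6, 1.6) → out

none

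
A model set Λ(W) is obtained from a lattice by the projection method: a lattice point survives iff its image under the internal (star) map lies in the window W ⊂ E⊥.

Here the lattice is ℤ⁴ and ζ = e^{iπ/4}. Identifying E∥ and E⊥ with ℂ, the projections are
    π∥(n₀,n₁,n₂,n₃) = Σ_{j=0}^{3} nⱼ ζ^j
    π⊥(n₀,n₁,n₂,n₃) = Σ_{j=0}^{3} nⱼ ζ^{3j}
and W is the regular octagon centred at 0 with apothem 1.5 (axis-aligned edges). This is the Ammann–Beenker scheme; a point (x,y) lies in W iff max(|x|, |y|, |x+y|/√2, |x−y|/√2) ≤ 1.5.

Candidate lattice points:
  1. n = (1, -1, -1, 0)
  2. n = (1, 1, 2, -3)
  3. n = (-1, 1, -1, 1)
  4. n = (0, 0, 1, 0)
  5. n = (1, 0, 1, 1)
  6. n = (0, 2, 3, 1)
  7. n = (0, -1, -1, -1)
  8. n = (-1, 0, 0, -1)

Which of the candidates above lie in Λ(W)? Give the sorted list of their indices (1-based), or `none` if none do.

Internal map: ζ^{3j} for j=0..3 gives (1,0), (−√2/2,√2/2), (0,−1), (√2/2,√2/2).
candidate 1: n = (1, -1, -1, 0) → π⊥ ≈ (+1.70711, +0.29289); max(|x|,|y|,|x±y|/√2) = 1.70711 > 1.5 ⇒ ∉ W
candidate 2: n = (1, 1, 2, -3) → π⊥ ≈ (-1.82843, -3.41421); max(|x|,|y|,|x±y|/√2) = 3.70711 > 1.5 ⇒ ∉ W
candidate 3: n = (-1, 1, -1, 1) → π⊥ ≈ (-1.00000, +2.41421); max(|x|,|y|,|x±y|/√2) = 2.41421 > 1.5 ⇒ ∉ W
candidate 4: n = (0, 0, 1, 0) → π⊥ ≈ (+0.00000, -1.00000); max(|x|,|y|,|x±y|/√2) = 1.00000 ≤ 1.5 ⇒ ∈ W
candidate 5: n = (1, 0, 1, 1) → π⊥ ≈ (+1.70711, -0.29289); max(|x|,|y|,|x±y|/√2) = 1.70711 > 1.5 ⇒ ∉ W
candidate 6: n = (0, 2, 3, 1) → π⊥ ≈ (-0.70711, -0.87868); max(|x|,|y|,|x±y|/√2) = 1.12132 ≤ 1.5 ⇒ ∈ W
candidate 7: n = (0, -1, -1, -1) → π⊥ ≈ (+0.00000, -0.41421); max(|x|,|y|,|x±y|/√2) = 0.41421 ≤ 1.5 ⇒ ∈ W
candidate 8: n = (-1, 0, 0, -1) → π⊥ ≈ (-1.70711, -0.70711); max(|x|,|y|,|x±y|/√2) = 1.70711 > 1.5 ⇒ ∉ W

4, 6, 7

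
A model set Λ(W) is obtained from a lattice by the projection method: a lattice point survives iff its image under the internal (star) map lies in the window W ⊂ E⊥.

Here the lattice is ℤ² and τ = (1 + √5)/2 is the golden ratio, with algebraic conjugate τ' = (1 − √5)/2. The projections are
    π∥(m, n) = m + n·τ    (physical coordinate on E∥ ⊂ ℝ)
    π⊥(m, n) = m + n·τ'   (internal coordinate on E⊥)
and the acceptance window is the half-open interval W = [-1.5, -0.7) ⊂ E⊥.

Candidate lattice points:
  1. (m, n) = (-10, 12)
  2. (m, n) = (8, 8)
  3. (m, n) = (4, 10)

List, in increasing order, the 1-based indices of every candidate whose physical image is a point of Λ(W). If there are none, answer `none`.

none

Numerically τ ≈ 1.618034 and τ' = −1/τ ≈ -0.618034.
#1 (-10,12): internal coord -10 + (12)·τ' = -17.416408; -17.416408 ∉ [-1.5, -0.7) → out
#2 (8,8): internal coord 8 + (8)·τ' = +3.055728; +3.055728 ∉ [-1.5, -0.7) → out
#3 (4,10): internal coord 4 + (10)·τ' = -2.180340; -2.180340 ∉ [-1.5, -0.7) → out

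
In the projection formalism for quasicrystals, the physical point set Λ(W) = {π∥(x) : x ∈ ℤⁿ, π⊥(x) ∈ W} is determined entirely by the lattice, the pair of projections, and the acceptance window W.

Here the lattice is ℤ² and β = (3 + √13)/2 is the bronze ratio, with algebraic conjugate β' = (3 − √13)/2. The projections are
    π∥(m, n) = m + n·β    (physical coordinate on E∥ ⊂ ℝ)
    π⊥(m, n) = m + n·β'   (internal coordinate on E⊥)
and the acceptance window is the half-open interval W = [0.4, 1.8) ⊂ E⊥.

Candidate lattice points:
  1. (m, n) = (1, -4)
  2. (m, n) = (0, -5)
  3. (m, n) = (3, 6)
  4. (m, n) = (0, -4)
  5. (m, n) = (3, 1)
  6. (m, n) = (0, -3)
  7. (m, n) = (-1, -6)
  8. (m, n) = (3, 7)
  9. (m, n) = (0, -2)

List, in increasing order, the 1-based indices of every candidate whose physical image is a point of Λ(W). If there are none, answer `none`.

2, 3, 4, 6, 7, 8, 9

Numerically β ≈ 3.302776 and β' = −1/β ≈ -0.302776.
candidate 1: (m,n)=(1,-4) → π∥ = 1-4·β ≈ -12.211103, π⊥ = 1-4·β' ≈ 2.211103 ∉ [0.4, 1.8) ⇒ out
candidate 2: (m,n)=(0,-5) → π∥ = 0-5·β ≈ -16.513878, π⊥ = 0-5·β' ≈ 1.513878 ∈ [0.4, 1.8) ⇒ IN Λ
candidate 3: (m,n)=(3,6) → π∥ = 3+6·β ≈ 22.816654, π⊥ = 3+6·β' ≈ 1.183346 ∈ [0.4, 1.8) ⇒ IN Λ
candidate 4: (m,n)=(0,-4) → π∥ = 0-4·β ≈ -13.211103, π⊥ = 0-4·β' ≈ 1.211103 ∈ [0.4, 1.8) ⇒ IN Λ
candidate 5: (m,n)=(3,1) → π∥ = 3+1·β ≈ 6.302776, π⊥ = 3+1·β' ≈ 2.697224 ∉ [0.4, 1.8) ⇒ out
candidate 6: (m,n)=(0,-3) → π∥ = 0-3·β ≈ -9.908327, π⊥ = 0-3·β' ≈ 0.908327 ∈ [0.4, 1.8) ⇒ IN Λ
candidate 7: (m,n)=(-1,-6) → π∥ = -1-6·β ≈ -20.816654, π⊥ = -1-6·β' ≈ 0.816654 ∈ [0.4, 1.8) ⇒ IN Λ
candidate 8: (m,n)=(3,7) → π∥ = 3+7·β ≈ 26.119429, π⊥ = 3+7·β' ≈ 0.880571 ∈ [0.4, 1.8) ⇒ IN Λ
candidate 9: (m,n)=(0,-2) → π∥ = 0-2·β ≈ -6.605551, π⊥ = 0-2·β' ≈ 0.605551 ∈ [0.4, 1.8) ⇒ IN Λ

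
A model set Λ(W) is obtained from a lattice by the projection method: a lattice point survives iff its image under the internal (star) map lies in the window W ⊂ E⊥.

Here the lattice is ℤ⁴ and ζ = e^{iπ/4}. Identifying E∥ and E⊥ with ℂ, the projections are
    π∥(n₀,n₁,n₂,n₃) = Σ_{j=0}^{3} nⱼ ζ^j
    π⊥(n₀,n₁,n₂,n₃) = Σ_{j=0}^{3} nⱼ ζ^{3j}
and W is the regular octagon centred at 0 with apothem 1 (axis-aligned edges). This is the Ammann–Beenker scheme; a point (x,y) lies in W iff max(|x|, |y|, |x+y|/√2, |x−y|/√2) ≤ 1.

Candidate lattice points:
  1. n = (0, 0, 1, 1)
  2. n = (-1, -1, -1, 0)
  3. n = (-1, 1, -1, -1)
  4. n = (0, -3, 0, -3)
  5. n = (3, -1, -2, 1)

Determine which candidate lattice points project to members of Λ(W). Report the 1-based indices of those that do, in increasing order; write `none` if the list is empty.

π⊥(n) = n₀ + n₁ζ³ + n₂ζ⁶ + n₃ζ⁹ where ζ = e^{iπ/4}.
candidate 1: n = (0, 0, 1, 1) → π⊥ ≈ (+0.7071, -0.2929); max(|x|,|y|,|x±y|/√2) = 0.7071 ≤ 1 ⇒ ∈ W
candidate 2: n = (-1, -1, -1, 0) → π⊥ ≈ (-0.2929, +0.2929); max(|x|,|y|,|x±y|/√2) = 0.4142 ≤ 1 ⇒ ∈ W
candidate 3: n = (-1, 1, -1, -1) → π⊥ ≈ (-2.4142, +1.0000); max(|x|,|y|,|x±y|/√2) = 2.4142 > 1 ⇒ ∉ W
candidate 4: n = (0, -3, 0, -3) → π⊥ ≈ (+0.0000, -4.2426); max(|x|,|y|,|x±y|/√2) = 4.2426 > 1 ⇒ ∉ W
candidate 5: n = (3, -1, -2, 1) → π⊥ ≈ (+4.4142, +2.0000); max(|x|,|y|,|x±y|/√2) = 4.5355 > 1 ⇒ ∉ W

1, 2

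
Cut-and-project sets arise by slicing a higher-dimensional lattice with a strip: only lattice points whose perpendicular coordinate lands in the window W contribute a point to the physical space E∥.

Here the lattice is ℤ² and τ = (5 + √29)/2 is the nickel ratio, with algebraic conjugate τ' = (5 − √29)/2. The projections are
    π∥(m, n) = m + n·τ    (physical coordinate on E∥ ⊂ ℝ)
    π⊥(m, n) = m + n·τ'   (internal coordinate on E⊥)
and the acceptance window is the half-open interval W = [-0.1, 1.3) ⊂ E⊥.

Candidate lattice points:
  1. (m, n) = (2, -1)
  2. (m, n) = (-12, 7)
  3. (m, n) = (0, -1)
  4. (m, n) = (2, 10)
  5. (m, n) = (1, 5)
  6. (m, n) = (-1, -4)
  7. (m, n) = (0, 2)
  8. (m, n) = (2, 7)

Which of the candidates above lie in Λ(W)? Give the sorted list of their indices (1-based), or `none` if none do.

Compute τ' = (5−√29)/2 = -0.1926, so π⊥(m,n) = m -0.1926·n.
candidate 1: (m,n)=(2,-1) → π∥ = 2-1·τ ≈ -3.1926, π⊥ = 2-1·τ' ≈ 2.1926 ∉ [-0.1, 1.3) ⇒ out
candidate 2: (m,n)=(-12,7) → π∥ = -12+7·τ ≈ 24.3481, π⊥ = -12+7·τ' ≈ -13.3481 ∉ [-0.1, 1.3) ⇒ out
candidate 3: (m,n)=(0,-1) → π∥ = 0-1·τ ≈ -5.1926, π⊥ = 0-1·τ' ≈ 0.1926 ∈ [-0.1, 1.3) ⇒ IN Λ
candidate 4: (m,n)=(2,10) → π∥ = 2+10·τ ≈ 53.9258, π⊥ = 2+10·τ' ≈ 0.0742 ∈ [-0.1, 1.3) ⇒ IN Λ
candidate 5: (m,n)=(1,5) → π∥ = 1+5·τ ≈ 26.9629, π⊥ = 1+5·τ' ≈ 0.0371 ∈ [-0.1, 1.3) ⇒ IN Λ
candidate 6: (m,n)=(-1,-4) → π∥ = -1-4·τ ≈ -21.7703, π⊥ = -1-4·τ' ≈ -0.2297 ∉ [-0.1, 1.3) ⇒ out
candidate 7: (m,n)=(0,2) → π∥ = 0+2·τ ≈ 10.3852, π⊥ = 0+2·τ' ≈ -0.3852 ∉ [-0.1, 1.3) ⇒ out
candidate 8: (m,n)=(2,7) → π∥ = 2+7·τ ≈ 38.3481, π⊥ = 2+7·τ' ≈ 0.6519 ∈ [-0.1, 1.3) ⇒ IN Λ

3, 4, 5, 8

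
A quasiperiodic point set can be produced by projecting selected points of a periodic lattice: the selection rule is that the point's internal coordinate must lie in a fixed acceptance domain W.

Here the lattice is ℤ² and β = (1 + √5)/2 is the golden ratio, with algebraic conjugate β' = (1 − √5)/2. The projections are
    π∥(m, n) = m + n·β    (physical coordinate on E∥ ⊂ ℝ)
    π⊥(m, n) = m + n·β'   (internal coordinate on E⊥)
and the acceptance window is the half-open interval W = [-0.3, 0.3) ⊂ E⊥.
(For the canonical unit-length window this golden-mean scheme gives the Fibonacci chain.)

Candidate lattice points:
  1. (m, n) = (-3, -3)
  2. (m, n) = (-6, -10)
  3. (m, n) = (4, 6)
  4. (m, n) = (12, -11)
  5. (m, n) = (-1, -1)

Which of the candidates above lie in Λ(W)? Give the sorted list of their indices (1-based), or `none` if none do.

Numerically β ≈ 1.618034 and β' = −1/β ≈ -0.618034.
[1] lift (-3,-3): star map gives -1.145898; window check -0.3 ≤ -1.145898 < 0.3 is false → out
[2] lift (-6,-10): star map gives 0.180340; window check -0.3 ≤ 0.180340 < 0.3 is true → IN Λ
[3] lift (4,6): star map gives 0.291796; window check -0.3 ≤ 0.291796 < 0.3 is true → IN Λ
[4] lift (12,-11): star map gives 18.798374; window check -0.3 ≤ 18.798374 < 0.3 is false → out
[5] lift (-1,-1): star map gives -0.381966; window check -0.3 ≤ -0.381966 < 0.3 is false → out

2, 3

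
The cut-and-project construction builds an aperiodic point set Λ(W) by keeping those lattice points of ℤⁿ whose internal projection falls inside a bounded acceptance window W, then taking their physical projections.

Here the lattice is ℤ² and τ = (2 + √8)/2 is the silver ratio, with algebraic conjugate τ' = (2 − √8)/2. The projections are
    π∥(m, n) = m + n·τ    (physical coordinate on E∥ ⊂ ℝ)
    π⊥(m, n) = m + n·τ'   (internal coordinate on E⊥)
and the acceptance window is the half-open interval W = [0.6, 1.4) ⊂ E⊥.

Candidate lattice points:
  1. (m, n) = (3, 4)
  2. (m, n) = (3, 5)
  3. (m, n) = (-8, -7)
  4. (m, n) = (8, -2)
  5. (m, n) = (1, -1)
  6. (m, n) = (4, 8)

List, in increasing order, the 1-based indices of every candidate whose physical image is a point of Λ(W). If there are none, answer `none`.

Compute τ' = (2−√8)/2 = -0.41421, so π⊥(m,n) = m -0.41421·n.
#1 (3,4): internal coord 3 + (4)·τ' = +1.34315; +1.34315 ∈ [0.6, 1.4) → IN Λ
#2 (3,5): internal coord 3 + (5)·τ' = +0.92893; +0.92893 ∈ [0.6, 1.4) → IN Λ
#3 (-8,-7): internal coord -8 + (-7)·τ' = -5.10051; -5.10051 ∉ [0.6, 1.4) → out
#4 (8,-2): internal coord 8 + (-2)·τ' = +8.82843; +8.82843 ∉ [0.6, 1.4) → out
#5 (1,-1): internal coord 1 + (-1)·τ' = +1.41421; +1.41421 ∉ [0.6, 1.4) → out
#6 (4,8): internal coord 4 + (8)·τ' = +0.68629; +0.68629 ∈ [0.6, 1.4) → IN Λ

1, 2, 6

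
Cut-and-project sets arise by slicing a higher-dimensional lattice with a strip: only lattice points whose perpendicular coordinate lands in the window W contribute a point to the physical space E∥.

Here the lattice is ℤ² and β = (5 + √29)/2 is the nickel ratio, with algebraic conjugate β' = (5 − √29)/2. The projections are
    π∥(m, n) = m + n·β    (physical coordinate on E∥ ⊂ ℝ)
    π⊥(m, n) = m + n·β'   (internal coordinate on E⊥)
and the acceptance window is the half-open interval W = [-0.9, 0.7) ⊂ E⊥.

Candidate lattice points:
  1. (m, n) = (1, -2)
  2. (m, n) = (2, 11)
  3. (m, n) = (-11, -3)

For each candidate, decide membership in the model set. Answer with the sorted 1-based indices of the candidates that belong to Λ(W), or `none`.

Numerically β ≈ 5.19258 and β' = −1/β ≈ -0.19258.
candidate 1: (m,n)=(1,-2) → π∥ = 1-2·β ≈ -9.38516, π⊥ = 1-2·β' ≈ 1.38516 ∉ [-0.9, 0.7) ⇒ out
candidate 2: (m,n)=(2,11) → π∥ = 2+11·β ≈ 59.11841, π⊥ = 2+11·β' ≈ -0.11841 ∈ [-0.9, 0.7) ⇒ IN Λ
candidate 3: (m,n)=(-11,-3) → π∥ = -11-3·β ≈ -26.57775, π⊥ = -11-3·β' ≈ -10.42225 ∉ [-0.9, 0.7) ⇒ out

2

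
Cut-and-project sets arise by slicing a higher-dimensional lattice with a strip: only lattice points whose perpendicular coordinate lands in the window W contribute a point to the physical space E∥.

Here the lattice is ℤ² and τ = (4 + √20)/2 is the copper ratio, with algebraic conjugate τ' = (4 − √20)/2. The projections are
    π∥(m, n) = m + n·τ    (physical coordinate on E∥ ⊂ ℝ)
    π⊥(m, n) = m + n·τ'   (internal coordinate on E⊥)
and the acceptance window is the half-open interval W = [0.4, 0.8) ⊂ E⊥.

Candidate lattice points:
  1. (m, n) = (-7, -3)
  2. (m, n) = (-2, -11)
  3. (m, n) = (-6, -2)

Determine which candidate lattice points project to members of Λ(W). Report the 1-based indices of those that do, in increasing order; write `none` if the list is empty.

Numerically τ ≈ 4.236068 and τ' = −1/τ ≈ -0.236068.
candidate 1: (m,n)=(-7,-3) → π∥ = -7-3·τ ≈ -19.708204, π⊥ = -7-3·τ' ≈ -6.291796 ∉ [0.4, 0.8) ⇒ out
candidate 2: (m,n)=(-2,-11) → π∥ = -2-11·τ ≈ -48.596748, π⊥ = -2-11·τ' ≈ 0.596748 ∈ [0.4, 0.8) ⇒ IN Λ
candidate 3: (m,n)=(-6,-2) → π∥ = -6-2·τ ≈ -14.472136, π⊥ = -6-2·τ' ≈ -5.527864 ∉ [0.4, 0.8) ⇒ out

2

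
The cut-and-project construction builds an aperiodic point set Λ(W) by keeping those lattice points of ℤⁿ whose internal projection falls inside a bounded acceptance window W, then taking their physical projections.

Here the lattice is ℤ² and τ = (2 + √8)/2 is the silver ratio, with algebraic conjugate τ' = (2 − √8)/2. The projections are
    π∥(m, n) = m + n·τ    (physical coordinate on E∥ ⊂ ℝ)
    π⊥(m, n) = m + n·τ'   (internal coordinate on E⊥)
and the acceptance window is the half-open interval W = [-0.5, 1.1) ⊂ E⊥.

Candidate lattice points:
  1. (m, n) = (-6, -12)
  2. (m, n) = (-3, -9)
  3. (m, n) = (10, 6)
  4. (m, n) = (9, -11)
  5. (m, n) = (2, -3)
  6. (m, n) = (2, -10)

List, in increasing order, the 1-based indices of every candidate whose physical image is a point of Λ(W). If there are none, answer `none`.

2

Compute τ' = (2−√8)/2 = -0.41421, so π⊥(m,n) = m -0.41421·n.
candidate 1: (m,n)=(-6,-12) → π∥ = -6-12·τ ≈ -34.97056, π⊥ = -6-12·τ' ≈ -1.02944 ∉ [-0.5, 1.1) ⇒ out
candidate 2: (m,n)=(-3,-9) → π∥ = -3-9·τ ≈ -24.72792, π⊥ = -3-9·τ' ≈ 0.72792 ∈ [-0.5, 1.1) ⇒ IN Λ
candidate 3: (m,n)=(10,6) → π∥ = 10+6·τ ≈ 24.48528, π⊥ = 10+6·τ' ≈ 7.51472 ∉ [-0.5, 1.1) ⇒ out
candidate 4: (m,n)=(9,-11) → π∥ = 9-11·τ ≈ -17.55635, π⊥ = 9-11·τ' ≈ 13.55635 ∉ [-0.5, 1.1) ⇒ out
candidate 5: (m,n)=(2,-3) → π∥ = 2-3·τ ≈ -5.24264, π⊥ = 2-3·τ' ≈ 3.24264 ∉ [-0.5, 1.1) ⇒ out
candidate 6: (m,n)=(2,-10) → π∥ = 2-10·τ ≈ -22.14214, π⊥ = 2-10·τ' ≈ 6.14214 ∉ [-0.5, 1.1) ⇒ out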